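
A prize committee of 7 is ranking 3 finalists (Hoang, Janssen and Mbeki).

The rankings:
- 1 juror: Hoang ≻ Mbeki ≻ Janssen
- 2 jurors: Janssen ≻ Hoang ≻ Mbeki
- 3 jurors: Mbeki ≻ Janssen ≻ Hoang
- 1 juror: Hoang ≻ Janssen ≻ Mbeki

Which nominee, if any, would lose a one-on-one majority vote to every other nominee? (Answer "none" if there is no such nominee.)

none

Pairwise majorities:
Hoang vs Janssen: 2 to 5, Janssen.
Hoang–Mbeki: Hoang 4–3.
Janssen vs Mbeki: Mbeki, 4–3.
Each nominee has at least one pairwise win (Hoang beats Mbeki; Janssen beats Hoang; Mbeki beats Janssen) — no Condorcet loser.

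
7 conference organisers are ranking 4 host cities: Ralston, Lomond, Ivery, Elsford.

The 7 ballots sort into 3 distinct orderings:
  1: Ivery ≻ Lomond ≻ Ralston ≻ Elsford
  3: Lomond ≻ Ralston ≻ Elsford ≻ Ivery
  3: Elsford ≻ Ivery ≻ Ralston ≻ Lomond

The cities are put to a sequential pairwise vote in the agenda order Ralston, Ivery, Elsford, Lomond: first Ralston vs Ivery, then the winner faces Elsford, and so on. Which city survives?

Lomond

Round 1: Ralston vs Ivery — 3–4, Ivery advances.
Round 2: Ivery vs Elsford — 1–6, Elsford advances.
Round 3: Elsford vs Lomond — 3–4, Lomond advances.
The agenda winner is Lomond.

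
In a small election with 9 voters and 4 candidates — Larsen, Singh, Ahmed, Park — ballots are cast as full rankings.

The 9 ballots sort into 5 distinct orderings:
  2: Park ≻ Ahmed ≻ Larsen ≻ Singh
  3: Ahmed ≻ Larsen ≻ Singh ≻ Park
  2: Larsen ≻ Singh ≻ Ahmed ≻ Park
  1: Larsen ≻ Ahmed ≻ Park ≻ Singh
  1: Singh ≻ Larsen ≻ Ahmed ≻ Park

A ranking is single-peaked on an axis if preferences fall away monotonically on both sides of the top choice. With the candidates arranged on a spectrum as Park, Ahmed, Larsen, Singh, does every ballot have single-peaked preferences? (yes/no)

yes

Axis positions: Park=1, Ahmed=2, Larsen=3, Singh=4.
Group 1 (peak Park at position 1): ranking walks positions 1-2-3-4, expanding outward from the peak — single-peaked.
Group 2 (peak Ahmed at position 2): ranking walks positions 2-3-4-1, expanding outward from the peak — single-peaked.
Group 3 (peak Larsen at position 3): ranking walks positions 3-4-2-1, expanding outward from the peak — single-peaked.
Group 4 (peak Larsen at position 3): ranking walks positions 3-2-1-4, expanding outward from the peak — single-peaked.
Group 5 (peak Singh at position 4): ranking walks positions 4-3-2-1, expanding outward from the peak — single-peaked.
Every ranking is single-peaked on this axis.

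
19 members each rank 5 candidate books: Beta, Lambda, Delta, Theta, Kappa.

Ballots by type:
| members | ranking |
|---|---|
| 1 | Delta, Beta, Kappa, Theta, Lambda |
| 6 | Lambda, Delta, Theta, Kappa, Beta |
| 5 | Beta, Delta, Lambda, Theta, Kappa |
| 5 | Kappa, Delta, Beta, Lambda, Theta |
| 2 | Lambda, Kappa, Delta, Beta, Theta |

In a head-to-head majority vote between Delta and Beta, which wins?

Delta

Ballots ranking Delta above Beta: 1 + 6 + 5 + 2 = 14.
Ballots ranking Beta above Delta: 19 − 14 = 5.
Delta wins the head-to-head 14–5.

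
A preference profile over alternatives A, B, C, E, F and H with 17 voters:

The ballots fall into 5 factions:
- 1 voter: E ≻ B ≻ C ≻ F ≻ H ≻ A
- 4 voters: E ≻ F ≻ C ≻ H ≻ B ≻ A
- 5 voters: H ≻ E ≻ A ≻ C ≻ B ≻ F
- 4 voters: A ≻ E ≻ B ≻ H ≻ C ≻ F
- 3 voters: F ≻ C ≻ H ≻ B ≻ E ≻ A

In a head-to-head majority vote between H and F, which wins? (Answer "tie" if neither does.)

H

Ballots ranking H above F: 5 + 4 = 9.
Ballots ranking F above H: 17 − 9 = 8.
H wins the head-to-head 9–8.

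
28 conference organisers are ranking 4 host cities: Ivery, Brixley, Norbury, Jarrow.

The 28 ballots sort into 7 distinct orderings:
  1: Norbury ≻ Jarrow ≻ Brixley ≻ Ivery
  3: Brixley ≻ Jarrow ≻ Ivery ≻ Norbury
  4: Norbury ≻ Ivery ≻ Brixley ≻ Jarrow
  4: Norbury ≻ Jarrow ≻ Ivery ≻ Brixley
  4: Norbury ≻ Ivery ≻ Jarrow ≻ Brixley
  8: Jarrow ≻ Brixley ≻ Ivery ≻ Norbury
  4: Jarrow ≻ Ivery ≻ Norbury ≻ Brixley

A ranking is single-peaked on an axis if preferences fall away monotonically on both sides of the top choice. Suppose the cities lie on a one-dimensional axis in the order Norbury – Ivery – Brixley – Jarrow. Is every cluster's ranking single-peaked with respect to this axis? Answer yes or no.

no

Axis positions: Norbury=1, Ivery=2, Brixley=3, Jarrow=4.
Cluster 1: ranking walks positions 1-4-3-2; Jarrow is ranked above Ivery even though Ivery lies between Jarrow and the peak Norbury on the axis — preferences dip and rise again. Not single-peaked.
Cluster 2 (peak Brixley at position 3): ranking walks positions 3-4-2-1, expanding outward from the peak — single-peaked.
Cluster 3 (peak Norbury at position 1): ranking walks positions 1-2-3-4, expanding outward from the peak — single-peaked.
Cluster 4: ranking walks positions 1-4-2-3; Jarrow is ranked above Ivery even though Ivery lies between Jarrow and the peak Norbury on the axis — preferences dip and rise again. Not single-peaked.
Cluster 5: ranking walks positions 1-2-4-3; Jarrow is ranked above Brixley even though Brixley lies between Jarrow and the peak Norbury on the axis — preferences dip and rise again. Not single-peaked.
Cluster 6 (peak Jarrow at position 4): ranking walks positions 4-3-2-1, expanding outward from the peak — single-peaked.
Cluster 7: ranking walks positions 4-2-1-3; Ivery is ranked above Brixley even though Brixley lies between Ivery and the peak Jarrow on the axis — preferences dip and rise again. Not single-peaked.
Cluster 1 violates single-peakedness, so the profile is not single-peaked on this axis.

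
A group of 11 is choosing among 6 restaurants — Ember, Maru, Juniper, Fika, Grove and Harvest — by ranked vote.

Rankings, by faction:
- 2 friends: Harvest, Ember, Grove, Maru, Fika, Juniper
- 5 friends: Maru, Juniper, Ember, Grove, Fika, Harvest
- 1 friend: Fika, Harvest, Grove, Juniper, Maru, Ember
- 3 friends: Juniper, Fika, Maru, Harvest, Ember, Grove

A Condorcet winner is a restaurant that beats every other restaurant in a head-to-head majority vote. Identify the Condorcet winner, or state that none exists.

Pairwise majorities:
Ember vs Maru: Maru wins 9–2.
Ember vs Juniper: Juniper, 9–2.
Ember vs Fika: Ember wins 7–4.
Ember vs Grove: Ember wins 10–1.
Ember–Harvest: Harvest 6–5.
Maru–Juniper: Maru 7–4.
Maru vs Fika: Maru, 7–4.
Maru vs Grove: Maru, 8–3.
Maru vs Harvest: Maru wins 8–3.
Juniper vs Fika: Juniper, 8–3.
Juniper vs Grove: Juniper, 8–3.
Juniper vs Harvest: Juniper, 8–3.
Fika vs Grove: Grove, 7–4.
Fika vs Harvest: Fika, 9–2.
Grove vs Harvest: Harvest wins 6–5.
Maru beats each of Ember, Juniper, Fika, Grove, Harvest — Maru is the Condorcet winner.

Maru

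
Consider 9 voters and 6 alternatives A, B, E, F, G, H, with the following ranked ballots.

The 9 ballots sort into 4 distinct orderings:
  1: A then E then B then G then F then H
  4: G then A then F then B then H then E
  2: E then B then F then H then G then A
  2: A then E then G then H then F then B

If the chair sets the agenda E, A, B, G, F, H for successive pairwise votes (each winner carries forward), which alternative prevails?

G

Round 1: E vs A — 2–7, A advances.
Round 2: A vs B — 7–2, A advances.
Round 3: A vs G — 3–6, G advances.
Round 4: G vs F — 7–2, G advances.
Round 5: G vs H — 7–2, G advances.
The agenda winner is G.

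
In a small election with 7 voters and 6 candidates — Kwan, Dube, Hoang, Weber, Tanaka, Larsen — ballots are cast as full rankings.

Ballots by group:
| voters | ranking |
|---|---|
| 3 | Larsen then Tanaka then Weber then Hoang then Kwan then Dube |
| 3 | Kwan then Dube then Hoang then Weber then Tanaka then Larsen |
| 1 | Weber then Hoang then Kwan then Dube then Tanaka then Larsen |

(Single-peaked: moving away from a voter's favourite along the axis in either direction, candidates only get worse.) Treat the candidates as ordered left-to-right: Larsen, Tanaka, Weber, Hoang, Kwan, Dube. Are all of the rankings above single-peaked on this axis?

yes

Axis positions: Larsen=1, Tanaka=2, Weber=3, Hoang=4, Kwan=5, Dube=6.
Group 1 (peak Larsen at position 1): ranking walks positions 1-2-3-4-5-6, expanding outward from the peak — single-peaked.
Group 2 (peak Kwan at position 5): ranking walks positions 5-6-4-3-2-1, expanding outward from the peak — single-peaked.
Group 3 (peak Weber at position 3): ranking walks positions 3-4-5-6-2-1, expanding outward from the peak — single-peaked.
Every ranking is single-peaked on this axis.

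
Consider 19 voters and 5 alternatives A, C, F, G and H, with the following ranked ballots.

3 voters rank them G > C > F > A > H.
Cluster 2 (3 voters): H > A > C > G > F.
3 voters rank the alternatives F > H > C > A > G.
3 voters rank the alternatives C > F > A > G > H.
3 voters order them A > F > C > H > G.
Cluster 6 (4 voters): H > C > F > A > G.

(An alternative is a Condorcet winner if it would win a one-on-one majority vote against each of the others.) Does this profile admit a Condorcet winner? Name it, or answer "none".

Head-to-head results (19 voters):
A vs C: C wins 13–6.
A vs F: F wins 13–6.
A–G: A 16–3.
A vs H: H, 10–9.
C–F: C 13–6.
C–G: C 16–3.
C vs H: H wins 10–9.
F–G: F 13–6.
F–H: F 12–7.
G vs H: H, 13–6.
No alternative is unbeaten: A loses to C; C loses to H; F loses to C; G loses to A; H loses to F. In particular C > F > H > C is a majority cycle — no Condorcet winner exists.

none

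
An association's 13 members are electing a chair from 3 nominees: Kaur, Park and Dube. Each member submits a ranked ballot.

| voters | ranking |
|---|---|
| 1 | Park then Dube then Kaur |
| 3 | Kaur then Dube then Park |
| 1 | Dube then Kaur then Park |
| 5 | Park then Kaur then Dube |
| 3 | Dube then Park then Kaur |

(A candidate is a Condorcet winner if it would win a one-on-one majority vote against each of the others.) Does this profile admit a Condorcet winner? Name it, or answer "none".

none

Pairwise majorities:
Kaur vs Park: 4 to 9, Park.
Kaur vs Dube: Kaur is ranked higher on 3+5 = 8 ballots, Dube on 5. Kaur wins 8–5.
Park vs Dube: Park is ranked higher on 1+5 = 6 ballots, Dube on 7. Dube wins 7–6.
Every candidate loses at least once (Kaur loses to Park; Park loses to Dube; Dube loses to Kaur). The majority relation contains the cycle Kaur > Dube > Park > Kaur, so there is no Condorcet winner.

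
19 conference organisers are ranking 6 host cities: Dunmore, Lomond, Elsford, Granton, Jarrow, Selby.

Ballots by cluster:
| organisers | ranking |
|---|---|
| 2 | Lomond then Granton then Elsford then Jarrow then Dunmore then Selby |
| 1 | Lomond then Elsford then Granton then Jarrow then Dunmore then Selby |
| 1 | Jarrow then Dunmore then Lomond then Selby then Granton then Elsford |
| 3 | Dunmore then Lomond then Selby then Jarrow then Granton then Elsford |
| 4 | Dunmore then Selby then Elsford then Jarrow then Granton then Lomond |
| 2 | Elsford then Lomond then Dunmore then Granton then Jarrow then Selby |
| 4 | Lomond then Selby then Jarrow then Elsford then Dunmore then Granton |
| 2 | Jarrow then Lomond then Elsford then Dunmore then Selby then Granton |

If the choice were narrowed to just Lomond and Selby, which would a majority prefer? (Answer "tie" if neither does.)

Ballots ranking Lomond above Selby: 2 + 1 + 1 + 3 + 2 + 4 + 2 = 15.
Ballots ranking Selby above Lomond: 19 − 15 = 4.
Lomond wins the head-to-head 15–4.

Lomond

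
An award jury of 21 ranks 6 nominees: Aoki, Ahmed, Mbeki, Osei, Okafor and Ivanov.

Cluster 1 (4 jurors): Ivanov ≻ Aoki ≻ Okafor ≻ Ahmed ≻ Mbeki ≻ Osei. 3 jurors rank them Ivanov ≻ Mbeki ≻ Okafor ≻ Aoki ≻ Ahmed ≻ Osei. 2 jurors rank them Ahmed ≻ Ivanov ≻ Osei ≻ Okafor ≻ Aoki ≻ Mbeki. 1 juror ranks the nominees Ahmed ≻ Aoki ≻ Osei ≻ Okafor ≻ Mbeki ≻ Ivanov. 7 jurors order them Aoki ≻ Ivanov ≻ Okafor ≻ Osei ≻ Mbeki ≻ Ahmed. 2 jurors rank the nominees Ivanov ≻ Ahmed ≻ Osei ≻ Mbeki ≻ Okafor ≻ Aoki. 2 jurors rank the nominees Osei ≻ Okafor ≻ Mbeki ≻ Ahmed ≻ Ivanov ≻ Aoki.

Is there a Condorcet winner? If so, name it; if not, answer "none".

Ivanov

Check each pair by majority over 21 ballots:
Aoki vs Ahmed: 4+3+7 = 14 for Aoki, 7 for Ahmed — Aoki by 14–7.
Aoki vs Mbeki: 14 to 7, Aoki.
Aoki vs Osei: 4+3+1+7 = 15 for Aoki, 6 for Osei — Aoki by 15–6.
Aoki vs Okafor: 4+1+7 = 12 for Aoki, 9 for Okafor — Aoki by 12–9.
Aoki vs Ivanov: Aoki is ranked higher on 1+7 = 8 ballots, Ivanov on 13. Ivanov wins 13–8.
Ahmed vs Mbeki: Ahmed is ranked higher on 4+2+1+2 = 9 ballots, Mbeki on 12. Mbeki wins 12–9.
Ahmed vs Osei: Ahmed is ranked higher on 4+3+2+1+2 = 12 ballots, Osei on 9. Ahmed wins 12–9.
Ahmed vs Okafor: Ahmed is ranked higher on 2+1+2 = 5 ballots, Okafor on 16. Okafor wins 16–5.
Ahmed vs Ivanov: Ahmed is ranked higher on 2+1+2 = 5 ballots, Ivanov on 16. Ivanov wins 16–5.
Mbeki vs Osei: Mbeki preferred on 4+3 = 7 ballots; Osei wins 14–7.
Mbeki vs Okafor: Mbeki is ranked higher on 3+2 = 5 ballots, Okafor on 16. Okafor wins 16–5.
Mbeki vs Ivanov: Mbeki is ranked higher on 1+2 = 3 ballots, Ivanov on 18. Ivanov wins 18–3.
Osei vs Okafor: Osei preferred on 2+1+2+2 = 7 ballots; Okafor wins 14–7.
Osei vs Ivanov: 3 to 18, Ivanov.
Okafor vs Ivanov: 1+2 = 3 for Okafor, 18 for Ivanov — Ivanov by 18–3.
Only Ivanov has no losses; Ivanov is the Condorcet winner.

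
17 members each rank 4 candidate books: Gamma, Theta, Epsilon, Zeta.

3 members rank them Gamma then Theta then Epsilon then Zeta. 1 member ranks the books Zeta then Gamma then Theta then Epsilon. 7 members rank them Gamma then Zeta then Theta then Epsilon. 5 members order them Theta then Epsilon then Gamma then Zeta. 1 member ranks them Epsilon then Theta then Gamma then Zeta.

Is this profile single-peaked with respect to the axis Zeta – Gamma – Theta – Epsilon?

yes

Axis positions: Zeta=1, Gamma=2, Theta=3, Epsilon=4.
Bloc 1 (peak Gamma at position 2): ranking walks positions 2-3-4-1, expanding outward from the peak — single-peaked.
Bloc 2 (peak Zeta at position 1): ranking walks positions 1-2-3-4, expanding outward from the peak — single-peaked.
Bloc 3 (peak Gamma at position 2): ranking walks positions 2-1-3-4, expanding outward from the peak — single-peaked.
Bloc 4 (peak Theta at position 3): ranking walks positions 3-4-2-1, expanding outward from the peak — single-peaked.
Bloc 5 (peak Epsilon at position 4): ranking walks positions 4-3-2-1, expanding outward from the peak — single-peaked.
Every ranking is single-peaked on this axis.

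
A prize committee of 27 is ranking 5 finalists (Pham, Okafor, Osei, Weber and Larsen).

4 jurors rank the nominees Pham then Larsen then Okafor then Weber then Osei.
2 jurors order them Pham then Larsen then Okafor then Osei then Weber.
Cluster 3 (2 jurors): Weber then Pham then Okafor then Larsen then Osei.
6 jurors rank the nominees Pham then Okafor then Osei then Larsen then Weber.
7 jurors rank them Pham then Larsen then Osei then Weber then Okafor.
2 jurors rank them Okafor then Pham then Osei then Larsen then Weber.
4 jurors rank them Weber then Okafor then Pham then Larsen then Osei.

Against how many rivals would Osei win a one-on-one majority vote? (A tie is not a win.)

1

Osei against each rival (27 jurors):
Osei vs Pham: Osei is ranked higher on 0 ballots, Pham on 27. Pham wins 27–0.
Osei vs Okafor: Okafor wins 20–7.
Osei–Weber: Osei 17–10.
Osei vs Larsen: Larsen, 19–8.
Osei beats Weber; loses to Pham, Okafor, Larsen — 1 pairwise win.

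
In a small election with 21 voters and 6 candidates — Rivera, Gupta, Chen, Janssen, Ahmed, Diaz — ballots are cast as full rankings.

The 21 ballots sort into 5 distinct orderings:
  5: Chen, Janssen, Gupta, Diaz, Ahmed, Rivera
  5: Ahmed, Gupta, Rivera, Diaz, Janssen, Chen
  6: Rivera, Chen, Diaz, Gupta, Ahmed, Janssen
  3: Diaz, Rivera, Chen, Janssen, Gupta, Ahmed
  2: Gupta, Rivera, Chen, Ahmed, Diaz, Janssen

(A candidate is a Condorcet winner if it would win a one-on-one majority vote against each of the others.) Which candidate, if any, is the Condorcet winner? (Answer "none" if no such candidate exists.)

none

Pairwise majorities:
Rivera vs Gupta: Rivera preferred on 6+3 = 9 ballots; Gupta wins 12–9.
Rivera vs Chen: 16 to 5, Rivera.
Rivera vs Janssen: 16 to 5, Rivera.
Rivera vs Ahmed: Rivera preferred on 6+3+2 = 11 ballots; Rivera wins 11–10.
Rivera vs Diaz: Rivera preferred on 5+6+2 = 13 ballots; Rivera wins 13–8.
Gupta vs Chen: 5+2 = 7 for Gupta, 14 for Chen — Chen by 14–7.
Gupta vs Janssen: Gupta preferred on 5+6+2 = 13 ballots; Gupta wins 13–8.
Gupta vs Ahmed: Gupta is ranked higher on 5+6+3+2 = 16 ballots, Ahmed on 5. Gupta wins 16–5.
Gupta vs Diaz: 12 to 9, Gupta.
Chen vs Janssen: Chen is ranked higher on 5+6+3+2 = 16 ballots, Janssen on 5. Chen wins 16–5.
Chen vs Ahmed: Chen preferred on 5+6+3+2 = 16 ballots; Chen wins 16–5.
Chen vs Diaz: 5+6+2 = 13 for Chen, 8 for Diaz — Chen by 13–8.
Janssen vs Ahmed: Janssen is ranked higher on 5+3 = 8 ballots, Ahmed on 13. Ahmed wins 13–8.
Janssen vs Diaz: Janssen is ranked higher on 5 ballots, Diaz on 16. Diaz wins 16–5.
Ahmed vs Diaz: 7 to 14, Diaz.
Each candidate drops at least one matchup (Rivera loses to Gupta; Gupta loses to Chen; Chen loses to Rivera; Janssen loses to Rivera; Ahmed loses to Rivera; Diaz loses to Rivera); the cycle Rivera > Chen > Gupta > Rivera rules out a Condorcet winner.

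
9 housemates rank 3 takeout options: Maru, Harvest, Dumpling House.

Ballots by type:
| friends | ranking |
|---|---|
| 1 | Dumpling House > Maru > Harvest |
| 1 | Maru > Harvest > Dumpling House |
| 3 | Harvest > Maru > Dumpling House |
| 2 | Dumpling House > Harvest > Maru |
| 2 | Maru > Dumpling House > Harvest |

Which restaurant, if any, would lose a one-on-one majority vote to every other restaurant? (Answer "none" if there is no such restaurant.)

Pairwise majorities:
Maru vs Harvest: Maru is ranked higher on 1+1+2 = 4 ballots, Harvest on 5. Harvest wins 5–4.
Maru vs Dumpling House: Maru is ranked higher on 1+3+2 = 6 ballots, Dumpling House on 3. Maru wins 6–3.
Harvest vs Dumpling House: Harvest preferred on 1+3 = 4 ballots; Dumpling House wins 5–4.
Every restaurant wins at least one matchup (Maru beats Dumpling House; Harvest beats Maru; Dumpling House beats Harvest), so there is no Condorcet loser.

none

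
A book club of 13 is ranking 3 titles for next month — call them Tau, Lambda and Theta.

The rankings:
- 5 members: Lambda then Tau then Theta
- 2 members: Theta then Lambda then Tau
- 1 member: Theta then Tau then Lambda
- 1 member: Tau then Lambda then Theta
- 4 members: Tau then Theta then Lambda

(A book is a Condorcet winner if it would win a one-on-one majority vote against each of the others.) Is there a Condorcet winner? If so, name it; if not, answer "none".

Check each pair by majority over 13 ballots:
Tau vs Lambda: Lambda wins 7–6.
Tau vs Theta: Tau, 10–3.
Lambda vs Theta: Theta wins 7–6.
No book is unbeaten: Tau loses to Lambda; Lambda loses to Theta; Theta loses to Tau. In particular Tau > Theta > Lambda > Tau is a majority cycle — no Condorcet winner exists.

none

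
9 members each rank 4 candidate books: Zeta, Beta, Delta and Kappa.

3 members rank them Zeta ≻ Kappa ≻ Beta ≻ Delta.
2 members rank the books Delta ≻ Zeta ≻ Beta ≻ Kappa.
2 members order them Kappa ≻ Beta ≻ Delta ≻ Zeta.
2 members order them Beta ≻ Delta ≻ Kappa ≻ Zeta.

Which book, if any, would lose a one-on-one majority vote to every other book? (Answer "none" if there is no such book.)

none

Head-to-head results (9 members):
Zeta vs Beta: Zeta is ranked higher on 3+2 = 5 ballots, Beta on 4. Zeta wins 5–4.
Zeta–Delta: Delta 6–3.
Zeta–Kappa: Zeta 5–4.
Beta–Delta: Beta 7–2.
Beta vs Kappa: 4 to 5, Kappa.
Delta vs Kappa: 2+2 = 4 for Delta, 5 for Kappa — Kappa by 5–4.
Each book has at least one pairwise win (Zeta beats Beta; Beta beats Delta; Delta beats Zeta; Kappa beats Beta) — no Condorcet loser.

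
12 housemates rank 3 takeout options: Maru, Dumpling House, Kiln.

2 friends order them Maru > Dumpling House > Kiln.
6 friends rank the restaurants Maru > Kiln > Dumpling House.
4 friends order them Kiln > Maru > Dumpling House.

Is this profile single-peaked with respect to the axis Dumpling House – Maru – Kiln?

Axis positions: Dumpling House=1, Maru=2, Kiln=3.
Group 1 (peak Maru at position 2): ranking walks positions 2-1-3, expanding outward from the peak — single-peaked.
Group 2 (peak Maru at position 2): ranking walks positions 2-3-1, expanding outward from the peak — single-peaked.
Group 3 (peak Kiln at position 3): ranking walks positions 3-2-1, expanding outward from the peak — single-peaked.
Every ranking is single-peaked on this axis.

yes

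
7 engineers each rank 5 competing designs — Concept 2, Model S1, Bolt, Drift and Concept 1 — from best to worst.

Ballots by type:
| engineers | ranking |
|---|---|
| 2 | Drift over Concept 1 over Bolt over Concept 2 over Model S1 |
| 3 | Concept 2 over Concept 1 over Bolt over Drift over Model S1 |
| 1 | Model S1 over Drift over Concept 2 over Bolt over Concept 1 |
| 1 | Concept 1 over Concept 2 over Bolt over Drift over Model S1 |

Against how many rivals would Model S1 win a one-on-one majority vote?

Model S1 against each rival (7 engineers):
Model S1–Concept 2: Concept 2 6–1.
Model S1 vs Bolt: 1 to 6, Bolt.
Model S1 vs Drift: Model S1 preferred on 1 ballot; Drift wins 6–1.
Model S1 vs Concept 1: 1 for Model S1, 6 for Concept 1 — Concept 1 by 6–1.
Model S1 beats no one; loses to Concept 2, Bolt, Drift, Concept 1 — 0 pairwise wins.

0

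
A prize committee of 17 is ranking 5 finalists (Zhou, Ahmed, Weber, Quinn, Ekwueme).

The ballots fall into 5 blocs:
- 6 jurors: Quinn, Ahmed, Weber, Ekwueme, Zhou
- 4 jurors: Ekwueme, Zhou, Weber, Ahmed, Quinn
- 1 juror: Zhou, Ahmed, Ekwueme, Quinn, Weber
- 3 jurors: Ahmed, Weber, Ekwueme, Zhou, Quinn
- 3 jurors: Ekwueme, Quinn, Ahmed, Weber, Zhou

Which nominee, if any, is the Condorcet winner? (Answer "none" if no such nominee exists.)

none

Head-to-head results (17 jurors):
Zhou vs Ahmed: Ahmed wins 12–5.
Zhou–Weber: Weber 12–5.
Zhou vs Quinn: Quinn wins 9–8.
Zhou vs Ekwueme: Ekwueme wins 16–1.
Ahmed vs Weber: Ahmed, 13–4.
Ahmed vs Quinn: Quinn wins 9–8.
Ahmed–Ekwueme: Ahmed 10–7.
Weber vs Quinn: Quinn, 10–7.
Weber–Ekwueme: Weber 9–8.
Quinn vs Ekwueme: Ekwueme, 11–6.
Each nominee drops at least one matchup (Zhou loses to Ahmed; Ahmed loses to Quinn; Weber loses to Ahmed; Quinn loses to Ekwueme; Ekwueme loses to Ahmed); the cycle Ahmed → Ekwueme → Quinn → Ahmed rules out a Condorcet winner.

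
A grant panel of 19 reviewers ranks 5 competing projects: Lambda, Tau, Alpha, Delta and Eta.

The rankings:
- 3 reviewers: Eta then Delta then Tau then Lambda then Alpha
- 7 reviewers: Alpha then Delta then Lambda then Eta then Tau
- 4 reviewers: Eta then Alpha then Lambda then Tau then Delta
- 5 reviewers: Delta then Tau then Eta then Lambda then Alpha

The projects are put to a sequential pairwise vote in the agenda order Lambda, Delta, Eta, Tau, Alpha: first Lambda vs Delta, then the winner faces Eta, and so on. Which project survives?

Round 1: Lambda vs Delta — 4–15, Delta advances.
Round 2: Delta vs Eta — 12–7, Delta advances.
Round 3: Delta vs Tau — 15–4, Delta advances.
Round 4: Delta vs Alpha — 8–11, Alpha advances.
Alpha survives the agenda.

Alpha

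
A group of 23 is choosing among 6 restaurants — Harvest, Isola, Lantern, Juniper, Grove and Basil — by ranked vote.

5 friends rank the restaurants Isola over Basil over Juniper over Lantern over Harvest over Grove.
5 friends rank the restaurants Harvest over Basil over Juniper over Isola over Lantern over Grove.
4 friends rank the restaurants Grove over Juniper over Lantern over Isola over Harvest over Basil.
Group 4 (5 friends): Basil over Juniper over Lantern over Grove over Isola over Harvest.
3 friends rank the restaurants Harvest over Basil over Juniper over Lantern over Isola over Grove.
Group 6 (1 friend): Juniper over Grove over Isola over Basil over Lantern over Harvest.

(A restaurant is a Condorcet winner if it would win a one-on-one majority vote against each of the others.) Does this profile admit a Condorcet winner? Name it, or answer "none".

Check each pair by majority over 23 ballots:
Harvest vs Isola: 8 to 15, Isola.
Harvest vs Lantern: Harvest is ranked higher on 5+3 = 8 ballots, Lantern on 15. Lantern wins 15–8.
Harvest vs Juniper: 5+3 = 8 for Harvest, 15 for Juniper — Juniper by 15–8.
Harvest vs Grove: Harvest is ranked higher on 5+5+3 = 13 ballots, Grove on 10. Harvest wins 13–10.
Harvest vs Basil: Harvest preferred on 5+4+3 = 12 ballots; Harvest wins 12–11.
Isola vs Lantern: Isola preferred on 5+5+1 = 11 ballots; Lantern wins 12–11.
Isola vs Juniper: Isola is ranked higher on 5 ballots, Juniper on 18. Juniper wins 18–5.
Isola vs Grove: 5+5+3 = 13 for Isola, 10 for Grove — Isola by 13–10.
Isola vs Basil: 5+4+1 = 10 for Isola, 13 for Basil — Basil by 13–10.
Lantern vs Juniper: Lantern preferred on 0 ballots; Juniper wins 23–0.
Lantern vs Grove: 18 to 5, Lantern.
Lantern vs Basil: 4 for Lantern, 19 for Basil — Basil by 19–4.
Juniper vs Grove: Juniper is ranked higher on 5+5+5+3+1 = 19 ballots, Grove on 4. Juniper wins 19–4.
Juniper vs Basil: 5 to 18, Basil.
Grove vs Basil: Grove preferred on 4+1 = 5 ballots; Basil wins 18–5.
Each restaurant drops at least one matchup (Harvest loses to Isola; Isola loses to Lantern; Lantern loses to Juniper; Juniper loses to Basil; Grove loses to Harvest; Basil loses to Harvest); the cycle Harvest → Basil → Isola → Harvest rules out a Condorcet winner.

none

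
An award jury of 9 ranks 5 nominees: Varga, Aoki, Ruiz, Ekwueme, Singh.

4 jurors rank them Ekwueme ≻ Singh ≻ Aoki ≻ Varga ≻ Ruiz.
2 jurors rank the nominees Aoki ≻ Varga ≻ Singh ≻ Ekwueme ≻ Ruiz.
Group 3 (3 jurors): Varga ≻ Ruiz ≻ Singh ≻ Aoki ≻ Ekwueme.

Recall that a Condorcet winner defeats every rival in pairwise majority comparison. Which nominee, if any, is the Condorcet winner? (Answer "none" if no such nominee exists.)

Pairwise majorities:
Varga vs Aoki: Varga is ranked higher on 3 ballots, Aoki on 6. Aoki wins 6–3.
Varga vs Ruiz: Varga preferred on 4+2+3 = 9 ballots; Varga wins 9–0.
Varga vs Ekwueme: Varga preferred on 2+3 = 5 ballots; Varga wins 5–4.
Varga vs Singh: 2+3 = 5 for Varga, 4 for Singh — Varga by 5–4.
Aoki vs Ruiz: 4+2 = 6 for Aoki, 3 for Ruiz — Aoki by 6–3.
Aoki vs Ekwueme: 5 to 4, Aoki.
Aoki vs Singh: Aoki preferred on 2 ballots; Singh wins 7–2.
Ruiz vs Ekwueme: Ruiz is ranked higher on 3 ballots, Ekwueme on 6. Ekwueme wins 6–3.
Ruiz vs Singh: 3 to 6, Singh.
Ekwueme vs Singh: Ekwueme preferred on 4 ballots; Singh wins 5–4.
Each nominee drops at least one matchup (Varga loses to Aoki; Aoki loses to Singh; Ruiz loses to Varga; Ekwueme loses to Varga; Singh loses to Varga); the cycle Varga > Singh > Aoki > Varga rules out a Condorcet winner.

none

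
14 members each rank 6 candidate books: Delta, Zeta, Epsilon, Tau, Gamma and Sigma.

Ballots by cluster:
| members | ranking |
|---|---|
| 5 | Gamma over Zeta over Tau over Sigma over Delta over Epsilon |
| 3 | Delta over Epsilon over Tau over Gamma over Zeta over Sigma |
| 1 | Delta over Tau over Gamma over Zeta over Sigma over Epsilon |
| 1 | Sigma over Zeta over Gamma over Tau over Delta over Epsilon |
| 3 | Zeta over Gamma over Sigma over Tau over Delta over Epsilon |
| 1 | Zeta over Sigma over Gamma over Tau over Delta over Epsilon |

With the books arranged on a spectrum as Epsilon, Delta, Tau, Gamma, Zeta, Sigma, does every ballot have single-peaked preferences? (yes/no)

yes

Axis positions: Epsilon=1, Delta=2, Tau=3, Gamma=4, Zeta=5, Sigma=6.
Cluster 1 (peak Gamma at position 4): ranking walks positions 4-5-3-6-2-1, expanding outward from the peak — single-peaked.
Cluster 2 (peak Delta at position 2): ranking walks positions 2-1-3-4-5-6, expanding outward from the peak — single-peaked.
Cluster 3 (peak Delta at position 2): ranking walks positions 2-3-4-5-6-1, expanding outward from the peak — single-peaked.
Cluster 4 (peak Sigma at position 6): ranking walks positions 6-5-4-3-2-1, expanding outward from the peak — single-peaked.
Cluster 5 (peak Zeta at position 5): ranking walks positions 5-4-6-3-2-1, expanding outward from the peak — single-peaked.
Cluster 6 (peak Zeta at position 5): ranking walks positions 5-6-4-3-2-1, expanding outward from the peak — single-peaked.
Every ranking is single-peaked on this axis.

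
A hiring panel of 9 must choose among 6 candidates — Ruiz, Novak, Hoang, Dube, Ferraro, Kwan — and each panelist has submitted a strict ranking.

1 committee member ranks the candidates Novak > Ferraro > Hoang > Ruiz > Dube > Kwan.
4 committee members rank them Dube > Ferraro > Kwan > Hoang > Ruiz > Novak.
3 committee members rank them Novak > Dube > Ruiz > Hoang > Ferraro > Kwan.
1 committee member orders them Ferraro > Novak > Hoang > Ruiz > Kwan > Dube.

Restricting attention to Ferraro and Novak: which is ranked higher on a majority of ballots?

Ferraro

Ballots ranking Ferraro above Novak: 4 + 1 = 5.
Ballots ranking Novak above Ferraro: 9 − 5 = 4.
Ferraro wins the head-to-head 5–4.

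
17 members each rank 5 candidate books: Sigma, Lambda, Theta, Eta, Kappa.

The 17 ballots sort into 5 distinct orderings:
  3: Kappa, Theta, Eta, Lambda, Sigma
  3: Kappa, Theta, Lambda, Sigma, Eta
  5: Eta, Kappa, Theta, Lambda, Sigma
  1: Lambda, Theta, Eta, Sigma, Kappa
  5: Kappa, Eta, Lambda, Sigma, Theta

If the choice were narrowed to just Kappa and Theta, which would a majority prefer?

Kappa

Ballots ranking Kappa above Theta: 3 + 3 + 5 + 5 = 16.
Ballots ranking Theta above Kappa: 17 − 16 = 1.
Kappa wins the head-to-head 16–1.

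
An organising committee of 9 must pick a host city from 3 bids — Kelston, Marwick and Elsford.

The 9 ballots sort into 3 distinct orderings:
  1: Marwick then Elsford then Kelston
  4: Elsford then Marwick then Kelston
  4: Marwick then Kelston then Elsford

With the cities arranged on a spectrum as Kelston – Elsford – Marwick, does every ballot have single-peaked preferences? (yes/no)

Axis positions: Kelston=1, Elsford=2, Marwick=3.
Bloc 1 (peak Marwick at position 3): ranking walks positions 3-2-1, expanding outward from the peak — single-peaked.
Bloc 2 (peak Elsford at position 2): ranking walks positions 2-3-1, expanding outward from the peak — single-peaked.
Bloc 3: ranking walks positions 3-1-2; Kelston is ranked above Elsford even though Elsford lies between Kelston and the peak Marwick on the axis — preferences dip and rise again. Not single-peaked.
Bloc 3 violates single-peakedness, so the profile is not single-peaked on this axis.

no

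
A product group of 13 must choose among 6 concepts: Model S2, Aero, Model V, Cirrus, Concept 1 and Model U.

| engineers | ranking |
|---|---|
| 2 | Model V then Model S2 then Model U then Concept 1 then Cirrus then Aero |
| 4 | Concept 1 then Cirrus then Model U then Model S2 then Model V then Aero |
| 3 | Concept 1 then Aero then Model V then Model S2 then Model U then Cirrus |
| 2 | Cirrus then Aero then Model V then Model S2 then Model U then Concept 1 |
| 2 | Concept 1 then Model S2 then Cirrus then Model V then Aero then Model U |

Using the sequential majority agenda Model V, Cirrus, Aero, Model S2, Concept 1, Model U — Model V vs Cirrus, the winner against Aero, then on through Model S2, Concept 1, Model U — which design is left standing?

Round 1: Model V vs Cirrus — 5–8, Cirrus advances.
Round 2: Cirrus vs Aero — 10–3, Cirrus advances.
Round 3: Cirrus vs Model S2 — 6–7, Model S2 advances.
Round 4: Model S2 vs Concept 1 — 4–9, Concept 1 advances.
Round 5: Concept 1 vs Model U — 9–4, Concept 1 advances.
The agenda winner is Concept 1.

Concept 1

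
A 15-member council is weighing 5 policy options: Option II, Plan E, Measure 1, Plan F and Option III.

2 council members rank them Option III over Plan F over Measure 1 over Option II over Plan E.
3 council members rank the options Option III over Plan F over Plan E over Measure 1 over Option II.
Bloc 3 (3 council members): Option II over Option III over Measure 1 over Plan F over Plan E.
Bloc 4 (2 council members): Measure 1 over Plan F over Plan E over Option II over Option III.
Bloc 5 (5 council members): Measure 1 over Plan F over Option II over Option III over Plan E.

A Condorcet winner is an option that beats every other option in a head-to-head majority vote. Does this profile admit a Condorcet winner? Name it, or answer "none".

none

Check each pair by majority over 15 ballots:
Option II vs Plan E: Option II, 10–5.
Option II–Measure 1: Measure 1 12–3.
Option II vs Plan F: Option II is ranked higher on 3 ballots, Plan F on 12. Plan F wins 12–3.
Option II vs Option III: 3+2+5 = 10 for Option II, 5 for Option III — Option II by 10–5.
Plan E vs Measure 1: Plan E preferred on 3 ballots; Measure 1 wins 12–3.
Plan E vs Plan F: 0 for Plan E, 15 for Plan F — Plan F by 15–0.
Plan E vs Option III: Option III, 13–2.
Measure 1–Plan F: Measure 1 10–5.
Measure 1 vs Option III: 2+5 = 7 for Measure 1, 8 for Option III — Option III by 8–7.
Plan F vs Option III: Option III, 8–7.
No option is unbeaten: Option II loses to Measure 1; Plan E loses to Option II; Measure 1 loses to Option III; Plan F loses to Measure 1; Option III loses to Option II. In particular Option II → Option III → Measure 1 → Option II is a majority cycle — no Condorcet winner exists.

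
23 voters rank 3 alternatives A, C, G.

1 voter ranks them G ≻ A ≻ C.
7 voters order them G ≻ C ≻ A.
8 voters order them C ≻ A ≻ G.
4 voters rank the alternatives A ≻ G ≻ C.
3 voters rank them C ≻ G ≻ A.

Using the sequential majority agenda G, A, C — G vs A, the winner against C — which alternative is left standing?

C

Round 1: G vs A — 11–12, A advances.
Round 2: A vs C — 5–18, C advances.
C survives the agenda.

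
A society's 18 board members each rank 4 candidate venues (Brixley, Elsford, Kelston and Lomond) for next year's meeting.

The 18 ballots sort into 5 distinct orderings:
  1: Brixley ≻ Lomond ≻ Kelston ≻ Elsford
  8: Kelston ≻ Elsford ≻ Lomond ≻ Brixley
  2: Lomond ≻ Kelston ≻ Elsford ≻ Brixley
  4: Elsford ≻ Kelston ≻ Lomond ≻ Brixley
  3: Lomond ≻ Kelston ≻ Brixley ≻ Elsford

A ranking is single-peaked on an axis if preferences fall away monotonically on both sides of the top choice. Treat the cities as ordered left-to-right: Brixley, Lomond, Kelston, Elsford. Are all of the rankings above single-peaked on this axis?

yes

Axis positions: Brixley=1, Lomond=2, Kelston=3, Elsford=4.
Ballot type 1 (peak Brixley at position 1): ranking walks positions 1-2-3-4, expanding outward from the peak — single-peaked.
Ballot type 2 (peak Kelston at position 3): ranking walks positions 3-4-2-1, expanding outward from the peak — single-peaked.
Ballot type 3 (peak Lomond at position 2): ranking walks positions 2-3-4-1, expanding outward from the peak — single-peaked.
Ballot type 4 (peak Elsford at position 4): ranking walks positions 4-3-2-1, expanding outward from the peak — single-peaked.
Ballot type 5 (peak Lomond at position 2): ranking walks positions 2-3-1-4, expanding outward from the peak — single-peaked.
Every ranking is single-peaked on this axis.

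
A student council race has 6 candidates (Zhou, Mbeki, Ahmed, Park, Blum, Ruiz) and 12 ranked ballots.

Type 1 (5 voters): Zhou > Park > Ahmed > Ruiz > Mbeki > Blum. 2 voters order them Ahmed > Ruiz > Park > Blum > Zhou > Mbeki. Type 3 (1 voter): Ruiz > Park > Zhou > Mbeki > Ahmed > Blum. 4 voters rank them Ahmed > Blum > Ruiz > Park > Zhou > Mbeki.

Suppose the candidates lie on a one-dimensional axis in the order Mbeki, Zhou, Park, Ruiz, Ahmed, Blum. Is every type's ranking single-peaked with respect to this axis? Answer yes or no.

no

Axis positions: Mbeki=1, Zhou=2, Park=3, Ruiz=4, Ahmed=5, Blum=6.
Type 1: ranking walks positions 2-3-5-4-1-6; Ahmed is ranked above Ruiz even though Ruiz lies between Ahmed and the peak Zhou on the axis — preferences dip and rise again. Not single-peaked.
Type 2 (peak Ahmed at position 5): ranking walks positions 5-4-3-6-2-1, expanding outward from the peak — single-peaked.
Type 3 (peak Ruiz at position 4): ranking walks positions 4-3-2-1-5-6, expanding outward from the peak — single-peaked.
Type 4 (peak Ahmed at position 5): ranking walks positions 5-6-4-3-2-1, expanding outward from the peak — single-peaked.
Type 1 violates single-peakedness, so the profile is not single-peaked on this axis.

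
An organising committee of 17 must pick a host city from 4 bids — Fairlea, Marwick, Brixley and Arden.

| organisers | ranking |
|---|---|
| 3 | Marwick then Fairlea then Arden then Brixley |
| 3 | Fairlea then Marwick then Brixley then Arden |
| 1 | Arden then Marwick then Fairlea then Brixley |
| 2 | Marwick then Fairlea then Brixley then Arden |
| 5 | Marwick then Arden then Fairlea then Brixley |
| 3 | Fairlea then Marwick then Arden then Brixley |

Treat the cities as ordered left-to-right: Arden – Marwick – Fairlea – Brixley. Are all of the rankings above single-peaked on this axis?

yes

Axis positions: Arden=1, Marwick=2, Fairlea=3, Brixley=4.
Ballot type 1 (peak Marwick at position 2): ranking walks positions 2-3-1-4, expanding outward from the peak — single-peaked.
Ballot type 2 (peak Fairlea at position 3): ranking walks positions 3-2-4-1, expanding outward from the peak — single-peaked.
Ballot type 3 (peak Arden at position 1): ranking walks positions 1-2-3-4, expanding outward from the peak — single-peaked.
Ballot type 4 (peak Marwick at position 2): ranking walks positions 2-3-4-1, expanding outward from the peak — single-peaked.
Ballot type 5 (peak Marwick at position 2): ranking walks positions 2-1-3-4, expanding outward from the peak — single-peaked.
Ballot type 6 (peak Fairlea at position 3): ranking walks positions 3-2-1-4, expanding outward from the peak — single-peaked.
Every ranking is single-peaked on this axis.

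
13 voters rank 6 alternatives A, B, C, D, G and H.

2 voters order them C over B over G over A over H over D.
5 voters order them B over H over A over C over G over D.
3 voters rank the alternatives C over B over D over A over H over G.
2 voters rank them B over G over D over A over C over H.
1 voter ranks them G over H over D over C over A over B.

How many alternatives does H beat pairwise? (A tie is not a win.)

2

H against each rival (13 voters):
H–A: A 7–6.
H–B: B 12–1.
H vs C: C, 7–6.
H vs D: H preferred on 2+5+1 = 8 ballots; H wins 8–5.
H vs G: 5+3 = 8 for H, 5 for G — H by 8–5.
H beats D, G; loses to A, B, C — 2 pairwise wins.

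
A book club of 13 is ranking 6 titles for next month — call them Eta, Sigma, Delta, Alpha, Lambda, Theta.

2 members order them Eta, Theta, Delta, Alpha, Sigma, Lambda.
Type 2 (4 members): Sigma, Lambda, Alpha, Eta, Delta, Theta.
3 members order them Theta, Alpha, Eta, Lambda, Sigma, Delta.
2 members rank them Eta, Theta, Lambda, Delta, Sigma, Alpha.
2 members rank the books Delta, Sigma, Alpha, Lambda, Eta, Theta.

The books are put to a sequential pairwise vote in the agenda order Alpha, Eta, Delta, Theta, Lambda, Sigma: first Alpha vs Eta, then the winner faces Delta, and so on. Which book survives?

Round 1: Alpha vs Eta — 9–4, Alpha advances.
Round 2: Alpha vs Delta — 7–6, Alpha advances.
Round 3: Alpha vs Theta — 6–7, Theta advances.
Round 4: Theta vs Lambda — 7–6, Theta advances.
Round 5: Theta vs Sigma — 7–6, Theta advances.
Theta survives the agenda.

Theta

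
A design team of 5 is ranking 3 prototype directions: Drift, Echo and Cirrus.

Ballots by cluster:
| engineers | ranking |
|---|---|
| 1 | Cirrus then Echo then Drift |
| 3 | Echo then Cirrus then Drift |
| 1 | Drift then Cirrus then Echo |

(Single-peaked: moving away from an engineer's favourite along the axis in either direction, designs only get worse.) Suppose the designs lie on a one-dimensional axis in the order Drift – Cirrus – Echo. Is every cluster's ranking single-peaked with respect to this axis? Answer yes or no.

yes

Axis positions: Drift=1, Cirrus=2, Echo=3.
Cluster 1 (peak Cirrus at position 2): ranking walks positions 2-3-1, expanding outward from the peak — single-peaked.
Cluster 2 (peak Echo at position 3): ranking walks positions 3-2-1, expanding outward from the peak — single-peaked.
Cluster 3 (peak Drift at position 1): ranking walks positions 1-2-3, expanding outward from the peak — single-peaked.
Every ranking is single-peaked on this axis.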